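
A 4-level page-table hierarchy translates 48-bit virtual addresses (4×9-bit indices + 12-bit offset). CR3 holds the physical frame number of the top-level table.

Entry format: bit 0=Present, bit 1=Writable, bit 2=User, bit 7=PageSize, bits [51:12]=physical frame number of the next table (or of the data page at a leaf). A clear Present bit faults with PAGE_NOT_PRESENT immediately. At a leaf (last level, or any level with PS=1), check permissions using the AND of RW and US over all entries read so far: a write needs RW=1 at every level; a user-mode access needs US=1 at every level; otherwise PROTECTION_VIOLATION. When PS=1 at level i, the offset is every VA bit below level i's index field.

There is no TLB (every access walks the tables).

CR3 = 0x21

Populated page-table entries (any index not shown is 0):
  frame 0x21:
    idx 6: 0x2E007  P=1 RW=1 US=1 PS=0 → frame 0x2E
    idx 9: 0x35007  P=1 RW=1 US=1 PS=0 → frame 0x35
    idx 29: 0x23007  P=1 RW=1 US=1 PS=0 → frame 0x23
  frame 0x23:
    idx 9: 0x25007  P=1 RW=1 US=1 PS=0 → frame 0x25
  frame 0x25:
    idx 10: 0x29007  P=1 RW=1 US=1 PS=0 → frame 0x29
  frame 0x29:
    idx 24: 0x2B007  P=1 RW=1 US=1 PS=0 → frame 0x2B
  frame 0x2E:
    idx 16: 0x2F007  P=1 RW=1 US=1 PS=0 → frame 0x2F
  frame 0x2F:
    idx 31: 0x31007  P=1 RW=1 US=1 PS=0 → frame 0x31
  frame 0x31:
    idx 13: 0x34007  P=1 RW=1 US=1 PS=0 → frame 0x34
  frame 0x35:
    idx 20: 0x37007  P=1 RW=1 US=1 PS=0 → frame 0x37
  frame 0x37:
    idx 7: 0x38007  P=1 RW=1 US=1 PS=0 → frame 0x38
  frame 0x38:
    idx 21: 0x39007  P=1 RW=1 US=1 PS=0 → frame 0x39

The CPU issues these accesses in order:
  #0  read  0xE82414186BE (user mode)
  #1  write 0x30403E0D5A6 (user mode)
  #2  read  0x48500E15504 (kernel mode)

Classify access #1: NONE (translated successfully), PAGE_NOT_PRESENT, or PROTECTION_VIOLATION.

Walk each access:
#0 VA=0xE82414186BE (r,user):
  lvl0: tbl 0x21, slot 29 ⇒ 0x23007 (P1/RW1/US1/PS0)
  lvl1: tbl 0x23, slot 9 ⇒ 0x25007 (P1/RW1/US1/PS0)
  lvl2: tbl 0x25, slot 10 ⇒ 0x29007 (P1/RW1/US1/PS0)
  lvl3: tbl 0x29, slot 24 ⇒ 0x2B007 (P1/RW1/US1/PS0)
  ⇒ phys 0x2B6BE  [4 reads]
#1 VA=0x30403E0D5A6 (w,user):
  lvl0: tbl 0x21, slot 6 ⇒ 0x2E007 (P1/RW1/US1/PS0)
  lvl1: tbl 0x2E, slot 16 ⇒ 0x2F007 (P1/RW1/US1/PS0)
  lvl2: tbl 0x2F, slot 31 ⇒ 0x31007 (P1/RW1/US1/PS0)
  lvl3: tbl 0x31, slot 13 ⇒ 0x34007 (P1/RW1/US1/PS0)
  ⇒ phys 0x345A6  [4 reads]
#2 VA=0x48500E15504 (r,kernel):
  lvl0: tbl 0x21, slot 9 ⇒ 0x35007 (P1/RW1/US1/PS0)
  lvl1: tbl 0x35, slot 20 ⇒ 0x37007 (P1/RW1/US1/PS0)
  lvl2: tbl 0x37, slot 7 ⇒ 0x38007 (P1/RW1/US1/PS0)
  lvl3: tbl 0x38, slot 21 ⇒ 0x39007 (P1/RW1/US1/PS0)
  ⇒ phys 0x39504  [4 reads]

Access #1 fault: NONE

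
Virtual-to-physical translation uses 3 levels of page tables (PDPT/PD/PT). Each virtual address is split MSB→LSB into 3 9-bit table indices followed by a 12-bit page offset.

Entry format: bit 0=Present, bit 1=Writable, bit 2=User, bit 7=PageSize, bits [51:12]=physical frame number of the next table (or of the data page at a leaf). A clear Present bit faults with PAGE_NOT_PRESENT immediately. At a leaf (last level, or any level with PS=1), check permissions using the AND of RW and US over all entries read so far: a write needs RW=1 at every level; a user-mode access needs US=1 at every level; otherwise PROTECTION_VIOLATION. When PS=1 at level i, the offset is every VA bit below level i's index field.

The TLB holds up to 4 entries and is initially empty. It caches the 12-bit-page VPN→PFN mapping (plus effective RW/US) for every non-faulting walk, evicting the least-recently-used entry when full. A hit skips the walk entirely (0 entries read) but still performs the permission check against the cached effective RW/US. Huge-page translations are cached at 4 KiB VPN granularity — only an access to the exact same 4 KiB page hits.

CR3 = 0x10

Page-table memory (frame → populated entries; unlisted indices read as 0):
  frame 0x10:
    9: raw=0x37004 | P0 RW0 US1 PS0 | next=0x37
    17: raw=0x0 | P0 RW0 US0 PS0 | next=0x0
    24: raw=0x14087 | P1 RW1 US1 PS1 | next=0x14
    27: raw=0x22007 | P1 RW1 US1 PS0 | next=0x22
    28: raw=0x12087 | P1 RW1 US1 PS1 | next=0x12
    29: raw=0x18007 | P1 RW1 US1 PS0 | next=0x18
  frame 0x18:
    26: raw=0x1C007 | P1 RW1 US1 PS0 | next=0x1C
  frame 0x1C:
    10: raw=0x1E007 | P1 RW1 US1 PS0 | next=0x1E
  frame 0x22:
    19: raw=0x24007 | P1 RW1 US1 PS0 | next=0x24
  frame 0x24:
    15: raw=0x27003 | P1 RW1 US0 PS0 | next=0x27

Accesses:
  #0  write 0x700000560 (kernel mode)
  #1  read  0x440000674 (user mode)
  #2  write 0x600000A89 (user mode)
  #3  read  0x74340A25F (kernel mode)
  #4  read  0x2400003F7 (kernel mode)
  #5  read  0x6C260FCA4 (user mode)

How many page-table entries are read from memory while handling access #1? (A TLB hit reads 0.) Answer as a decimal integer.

Trace:
#0 VA=0x700000560 (w,kernel):
  L0: frame=0x10 idx=28 entry=0x12087 [P=1 RW=1 US=1 PS=1]
  ⇒ phys 0x12560 (huge @L0)  [1 reads]
#1 VA=0x440000674 (r,user):
  L0: frame=0x10 idx=17 entry=0x0 [P=0 RW=0 US=0 PS=0]
  ⇒ fault: PAGE_NOT_PRESENT  — 1 lookups
#2 VA=0x600000A89 (w,user):
  L0: frame=0x10 idx=24 entry=0x14087 [P=1 RW=1 US=1 PS=1]
  ⇒ phys 0x14A89 (huge @L0)  [1 reads]
#3 VA=0x74340A25F (r,kernel):
  L0: frame=0x10 idx=29 entry=0x18007 [P=1 RW=1 US=1 PS=0]
  L1: frame=0x18 idx=26 entry=0x1C007 [P=1 RW=1 US=1 PS=0]
  L2: frame=0x1C idx=10 entry=0x1E007 [P=1 RW=1 US=1 PS=0]
  ⇒ phys 0x1E25F  [3 reads]
#4 VA=0x2400003F7 (r,kernel):
  L0: frame=0x10 idx=9 entry=0x37004 [P=0 RW=0 US=1 PS=0]
  ⇒ fault: PAGE_NOT_PRESENT  — 1 lookups
#5 VA=0x6C260FCA4 (r,user):
  L0: frame=0x10 idx=27 entry=0x22007 [P=1 RW=1 US=1 PS=0]
  L1: frame=0x22 idx=19 entry=0x24007 [P=1 RW=1 US=1 PS=0]
  L2: frame=0x24 idx=15 entry=0x27003 [P=1 RW=1 US=0 PS=0]
  ⇒ fault: PROTECTION_VIOLATION  — 3 lookups

Entries read for #1: 1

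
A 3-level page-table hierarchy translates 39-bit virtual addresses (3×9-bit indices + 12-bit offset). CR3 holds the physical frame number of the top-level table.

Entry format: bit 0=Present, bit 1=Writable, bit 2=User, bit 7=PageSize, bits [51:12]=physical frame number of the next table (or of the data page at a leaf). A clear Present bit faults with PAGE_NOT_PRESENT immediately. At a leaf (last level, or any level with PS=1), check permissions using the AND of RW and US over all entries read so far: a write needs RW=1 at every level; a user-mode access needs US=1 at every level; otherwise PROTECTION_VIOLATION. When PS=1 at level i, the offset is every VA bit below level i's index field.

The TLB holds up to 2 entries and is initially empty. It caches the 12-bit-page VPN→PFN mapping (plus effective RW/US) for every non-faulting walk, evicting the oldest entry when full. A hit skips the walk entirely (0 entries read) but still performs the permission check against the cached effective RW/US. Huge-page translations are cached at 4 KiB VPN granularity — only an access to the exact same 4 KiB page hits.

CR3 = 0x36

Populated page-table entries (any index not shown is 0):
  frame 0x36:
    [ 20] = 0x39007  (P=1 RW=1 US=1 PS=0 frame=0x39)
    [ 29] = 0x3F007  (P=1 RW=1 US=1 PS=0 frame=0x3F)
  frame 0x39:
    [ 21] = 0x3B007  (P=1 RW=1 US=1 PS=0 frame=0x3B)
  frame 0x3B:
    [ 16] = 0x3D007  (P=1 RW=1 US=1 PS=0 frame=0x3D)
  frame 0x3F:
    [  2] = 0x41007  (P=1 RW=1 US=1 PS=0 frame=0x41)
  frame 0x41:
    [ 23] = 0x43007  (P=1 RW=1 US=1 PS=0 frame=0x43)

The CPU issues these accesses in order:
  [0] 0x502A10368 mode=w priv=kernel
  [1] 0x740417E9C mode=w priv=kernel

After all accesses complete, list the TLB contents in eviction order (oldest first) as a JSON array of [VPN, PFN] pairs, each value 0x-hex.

Trace:
#0 VA=0x502A10368 (w,kernel):
  [0] read 0x36 idx=20: raw=0x39007 flags P=1 W=1 U=1 S=0
  [1] read 0x39 idx=21: raw=0x3B007 flags P=1 W=1 U=1 S=0
  [2] read 0x3B idx=16: raw=0x3D007 flags P=1 W=1 U=1 S=0
  → PA=0x3D368  (3 entries read)
#1 VA=0x740417E9C (w,kernel):
  [0] read 0x36 idx=29: raw=0x3F007 flags P=1 W=1 U=1 S=0
  [1] read 0x3F idx=2: raw=0x41007 flags P=1 W=1 U=1 S=0
  [2] read 0x41 idx=23: raw=0x43007 flags P=1 W=1 U=1 S=0
  → PA=0x43E9C  (3 entries read)

TLB: [["0x502A10", "0x3D"], ["0x740417", "0x43"]]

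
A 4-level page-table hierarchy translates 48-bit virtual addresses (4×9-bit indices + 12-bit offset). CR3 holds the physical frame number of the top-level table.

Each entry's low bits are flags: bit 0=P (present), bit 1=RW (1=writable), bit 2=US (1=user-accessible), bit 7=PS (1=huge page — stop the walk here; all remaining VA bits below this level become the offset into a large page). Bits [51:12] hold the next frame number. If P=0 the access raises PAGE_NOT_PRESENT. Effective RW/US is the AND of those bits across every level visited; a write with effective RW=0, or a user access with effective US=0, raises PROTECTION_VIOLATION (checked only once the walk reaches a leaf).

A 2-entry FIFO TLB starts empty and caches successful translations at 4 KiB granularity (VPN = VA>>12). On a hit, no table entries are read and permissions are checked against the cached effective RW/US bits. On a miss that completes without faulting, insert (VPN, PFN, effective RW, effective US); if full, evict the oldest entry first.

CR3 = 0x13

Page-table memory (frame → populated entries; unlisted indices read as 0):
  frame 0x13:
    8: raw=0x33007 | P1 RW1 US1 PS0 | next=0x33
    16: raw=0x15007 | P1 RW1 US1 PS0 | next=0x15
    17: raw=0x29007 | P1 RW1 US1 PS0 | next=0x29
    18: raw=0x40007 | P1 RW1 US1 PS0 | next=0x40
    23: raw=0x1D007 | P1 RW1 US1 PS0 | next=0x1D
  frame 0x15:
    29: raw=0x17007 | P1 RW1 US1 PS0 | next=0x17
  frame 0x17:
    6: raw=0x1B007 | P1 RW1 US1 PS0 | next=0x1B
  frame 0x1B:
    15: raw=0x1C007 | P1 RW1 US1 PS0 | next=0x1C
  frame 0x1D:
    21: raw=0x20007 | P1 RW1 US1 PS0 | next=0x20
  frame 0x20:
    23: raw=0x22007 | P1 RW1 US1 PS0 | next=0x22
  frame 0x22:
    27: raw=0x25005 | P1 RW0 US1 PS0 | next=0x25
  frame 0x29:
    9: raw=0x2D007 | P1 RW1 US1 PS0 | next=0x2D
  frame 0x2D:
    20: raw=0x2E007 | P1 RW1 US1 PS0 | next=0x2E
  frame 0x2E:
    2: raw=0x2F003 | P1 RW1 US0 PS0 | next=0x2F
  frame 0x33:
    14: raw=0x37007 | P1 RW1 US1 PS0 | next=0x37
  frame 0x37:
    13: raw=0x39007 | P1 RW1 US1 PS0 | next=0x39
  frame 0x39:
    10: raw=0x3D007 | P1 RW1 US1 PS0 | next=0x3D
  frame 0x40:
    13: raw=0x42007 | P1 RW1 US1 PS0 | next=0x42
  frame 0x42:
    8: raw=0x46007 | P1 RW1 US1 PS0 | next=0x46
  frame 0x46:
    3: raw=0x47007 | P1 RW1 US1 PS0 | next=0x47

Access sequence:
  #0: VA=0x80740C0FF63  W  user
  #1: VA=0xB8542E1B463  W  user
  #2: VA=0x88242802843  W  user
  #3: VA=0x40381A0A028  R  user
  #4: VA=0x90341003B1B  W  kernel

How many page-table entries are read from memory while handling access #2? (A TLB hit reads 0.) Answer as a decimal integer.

Trace:
#0 VA=0x80740C0FF63 (w,user):
  [0] read 0x13 idx=16: raw=0x15007 flags P=1 W=1 U=1 S=0
  [1] read 0x15 idx=29: raw=0x17007 flags P=1 W=1 U=1 S=0
  [2] read 0x17 idx=6: raw=0x1B007 flags P=1 W=1 U=1 S=0
  [3] read 0x1B idx=15: raw=0x1C007 flags P=1 W=1 U=1 S=0
  ✓ 0x1CF63  — 4 lookups
#1 VA=0xB8542E1B463 (w,user):
  [0] read 0x13 idx=23: raw=0x1D007 flags P=1 W=1 U=1 S=0
  [1] read 0x1D idx=21: raw=0x20007 flags P=1 W=1 U=1 S=0
  [2] read 0x20 idx=23: raw=0x22007 flags P=1 W=1 U=1 S=0
  [3] read 0x22 idx=27: raw=0x25005 flags P=1 W=0 U=1 S=0
  ✗ PROTECTION_VIOLATION  [4 reads]
#2 VA=0x88242802843 (w,user):
  [0] read 0x13 idx=17: raw=0x29007 flags P=1 W=1 U=1 S=0
  [1] read 0x29 idx=9: raw=0x2D007 flags P=1 W=1 U=1 S=0
  [2] read 0x2D idx=20: raw=0x2E007 flags P=1 W=1 U=1 S=0
  [3] read 0x2E idx=2: raw=0x2F003 flags P=1 W=1 U=0 S=0
  ✗ PROTECTION_VIOLATION  [4 reads]
#3 VA=0x40381A0A028 (r,user):
  [0] read 0x13 idx=8: raw=0x33007 flags P=1 W=1 U=1 S=0
  [1] read 0x33 idx=14: raw=0x37007 flags P=1 W=1 U=1 S=0
  [2] read 0x37 idx=13: raw=0x39007 flags P=1 W=1 U=1 S=0
  [3] read 0x39 idx=10: raw=0x3D007 flags P=1 W=1 U=1 S=0
  ✓ 0x3D028  — 4 lookups
#4 VA=0x90341003B1B (w,kernel):
  [0] read 0x13 idx=18: raw=0x40007 flags P=1 W=1 U=1 S=0
  [1] read 0x40 idx=13: raw=0x42007 flags P=1 W=1 U=1 S=0
  [2] read 0x42 idx=8: raw=0x46007 flags P=1 W=1 U=1 S=0
  [3] read 0x46 idx=3: raw=0x47007 flags P=1 W=1 U=1 S=0
  ✓ 0x47B1B  — 4 lookups

Entries read for #2: 4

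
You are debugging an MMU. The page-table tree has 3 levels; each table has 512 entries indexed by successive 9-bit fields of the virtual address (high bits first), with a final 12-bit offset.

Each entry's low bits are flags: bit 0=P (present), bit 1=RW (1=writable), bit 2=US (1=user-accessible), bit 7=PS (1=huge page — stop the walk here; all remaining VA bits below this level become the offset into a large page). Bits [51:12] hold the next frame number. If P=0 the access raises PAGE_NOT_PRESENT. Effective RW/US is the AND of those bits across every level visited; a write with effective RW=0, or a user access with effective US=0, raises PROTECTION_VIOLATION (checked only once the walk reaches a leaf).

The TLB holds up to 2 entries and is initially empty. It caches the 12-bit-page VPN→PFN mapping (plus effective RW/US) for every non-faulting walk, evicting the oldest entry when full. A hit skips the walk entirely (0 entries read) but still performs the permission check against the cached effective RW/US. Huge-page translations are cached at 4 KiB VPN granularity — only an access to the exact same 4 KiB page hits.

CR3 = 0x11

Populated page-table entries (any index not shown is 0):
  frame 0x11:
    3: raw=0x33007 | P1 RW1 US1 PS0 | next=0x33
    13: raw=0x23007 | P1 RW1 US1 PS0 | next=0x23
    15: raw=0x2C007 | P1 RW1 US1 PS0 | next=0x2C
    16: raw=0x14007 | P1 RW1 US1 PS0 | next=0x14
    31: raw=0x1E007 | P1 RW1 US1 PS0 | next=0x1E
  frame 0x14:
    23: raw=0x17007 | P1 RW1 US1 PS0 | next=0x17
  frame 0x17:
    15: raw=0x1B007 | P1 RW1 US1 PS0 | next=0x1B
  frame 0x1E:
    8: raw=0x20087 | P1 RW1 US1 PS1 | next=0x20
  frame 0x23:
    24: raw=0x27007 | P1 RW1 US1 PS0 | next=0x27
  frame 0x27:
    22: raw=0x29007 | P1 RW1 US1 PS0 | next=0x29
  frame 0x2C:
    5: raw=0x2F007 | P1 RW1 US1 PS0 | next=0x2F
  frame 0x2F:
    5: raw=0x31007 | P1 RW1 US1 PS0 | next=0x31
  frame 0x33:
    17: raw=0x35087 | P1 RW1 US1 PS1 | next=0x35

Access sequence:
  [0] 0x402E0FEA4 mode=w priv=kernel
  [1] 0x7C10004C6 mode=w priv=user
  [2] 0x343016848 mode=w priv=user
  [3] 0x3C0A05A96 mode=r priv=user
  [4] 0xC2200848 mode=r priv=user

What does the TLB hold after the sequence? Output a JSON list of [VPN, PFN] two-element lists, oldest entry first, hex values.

Per-access translation:
#0 VA=0x402E0FEA4 (w,kernel):
  L0 @0x11[16] → 0x14007  P=1,RW=1,US=1,PS=0
  L1 @0x14[23] → 0x17007  P=1,RW=1,US=1,PS=0
  L2 @0x17[15] → 0x1B007  P=1,RW=1,US=1,PS=0
  ⇒ phys 0x1BEA4  [3 reads]
#1 VA=0x7C10004C6 (w,user):
  L0 @0x11[31] → 0x1E007  P=1,RW=1,US=1,PS=0
  L1 @0x1E[8] → 0x20087  P=1,RW=1,US=1,PS=1
  ⇒ phys 0x204C6 (huge @L1)  [2 reads]
#2 VA=0x343016848 (w,user):
  L0 @0x11[13] → 0x23007  P=1,RW=1,US=1,PS=0
  L1 @0x23[24] → 0x27007  P=1,RW=1,US=1,PS=0
  L2 @0x27[22] → 0x29007  P=1,RW=1,US=1,PS=0
  ⇒ phys 0x29848  [3 reads]
#3 VA=0x3C0A05A96 (r,user):
  L0 @0x11[15] → 0x2C007  P=1,RW=1,US=1,PS=0
  L1 @0x2C[5] → 0x2F007  P=1,RW=1,US=1,PS=0
  L2 @0x2F[5] → 0x31007  P=1,RW=1,US=1,PS=0
  ⇒ phys 0x31A96  [3 reads]
#4 VA=0xC2200848 (r,user):
  L0 @0x11[3] → 0x33007  P=1,RW=1,US=1,PS=0
  L1 @0x33[17] → 0x35087  P=1,RW=1,US=1,PS=1
  ⇒ phys 0x35848 (huge @L1)  [2 reads]

TLB: [["0x3C0A05", "0x31"], ["0xC2200", "0x35"]]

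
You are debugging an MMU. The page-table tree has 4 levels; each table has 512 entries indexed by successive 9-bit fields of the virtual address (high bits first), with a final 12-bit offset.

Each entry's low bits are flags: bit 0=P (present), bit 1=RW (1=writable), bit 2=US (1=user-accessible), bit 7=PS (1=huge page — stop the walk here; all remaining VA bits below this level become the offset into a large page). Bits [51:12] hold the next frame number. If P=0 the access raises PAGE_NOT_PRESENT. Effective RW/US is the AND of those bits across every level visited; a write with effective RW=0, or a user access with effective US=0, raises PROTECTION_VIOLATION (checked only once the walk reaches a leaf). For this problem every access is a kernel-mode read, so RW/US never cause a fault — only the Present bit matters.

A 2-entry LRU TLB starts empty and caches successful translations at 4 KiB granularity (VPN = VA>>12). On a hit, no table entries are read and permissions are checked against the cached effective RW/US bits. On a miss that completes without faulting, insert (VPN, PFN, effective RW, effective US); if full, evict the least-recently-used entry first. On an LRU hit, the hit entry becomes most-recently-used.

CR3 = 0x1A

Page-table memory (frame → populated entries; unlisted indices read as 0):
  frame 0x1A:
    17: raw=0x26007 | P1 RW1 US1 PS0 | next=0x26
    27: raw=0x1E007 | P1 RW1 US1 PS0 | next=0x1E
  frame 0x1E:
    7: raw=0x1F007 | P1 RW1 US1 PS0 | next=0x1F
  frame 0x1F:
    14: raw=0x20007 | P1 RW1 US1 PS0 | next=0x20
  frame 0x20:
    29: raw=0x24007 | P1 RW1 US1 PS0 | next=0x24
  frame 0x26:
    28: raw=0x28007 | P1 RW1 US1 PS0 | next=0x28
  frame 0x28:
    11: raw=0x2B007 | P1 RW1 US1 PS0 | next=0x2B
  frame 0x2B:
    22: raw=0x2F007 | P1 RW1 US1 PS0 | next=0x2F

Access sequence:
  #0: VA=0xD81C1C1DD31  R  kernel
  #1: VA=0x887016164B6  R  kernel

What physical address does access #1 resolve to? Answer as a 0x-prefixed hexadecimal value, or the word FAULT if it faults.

Trace:
#0 VA=0xD81C1C1DD31 (r,kernel):
  L0 @0x1A[27] → 0x1E007  P=1,RW=1,US=1,PS=0
  L1 @0x1E[7] → 0x1F007  P=1,RW=1,US=1,PS=0
  L2 @0x1F[14] → 0x20007  P=1,RW=1,US=1,PS=0
  L3 @0x20[29] → 0x24007  P=1,RW=1,US=1,PS=0
  → PA=0x24D31  (4 entries read)
#1 VA=0x887016164B6 (r,kernel):
  L0 @0x1A[17] → 0x26007  P=1,RW=1,US=1,PS=0
  L1 @0x26[28] → 0x28007  P=1,RW=1,US=1,PS=0
  L2 @0x28[11] → 0x2B007  P=1,RW=1,US=1,PS=0
  L3 @0x2B[22] → 0x2F007  P=1,RW=1,US=1,PS=0
  → PA=0x2F4B6  (4 entries read)

Access #1 PA: 0x2F4B6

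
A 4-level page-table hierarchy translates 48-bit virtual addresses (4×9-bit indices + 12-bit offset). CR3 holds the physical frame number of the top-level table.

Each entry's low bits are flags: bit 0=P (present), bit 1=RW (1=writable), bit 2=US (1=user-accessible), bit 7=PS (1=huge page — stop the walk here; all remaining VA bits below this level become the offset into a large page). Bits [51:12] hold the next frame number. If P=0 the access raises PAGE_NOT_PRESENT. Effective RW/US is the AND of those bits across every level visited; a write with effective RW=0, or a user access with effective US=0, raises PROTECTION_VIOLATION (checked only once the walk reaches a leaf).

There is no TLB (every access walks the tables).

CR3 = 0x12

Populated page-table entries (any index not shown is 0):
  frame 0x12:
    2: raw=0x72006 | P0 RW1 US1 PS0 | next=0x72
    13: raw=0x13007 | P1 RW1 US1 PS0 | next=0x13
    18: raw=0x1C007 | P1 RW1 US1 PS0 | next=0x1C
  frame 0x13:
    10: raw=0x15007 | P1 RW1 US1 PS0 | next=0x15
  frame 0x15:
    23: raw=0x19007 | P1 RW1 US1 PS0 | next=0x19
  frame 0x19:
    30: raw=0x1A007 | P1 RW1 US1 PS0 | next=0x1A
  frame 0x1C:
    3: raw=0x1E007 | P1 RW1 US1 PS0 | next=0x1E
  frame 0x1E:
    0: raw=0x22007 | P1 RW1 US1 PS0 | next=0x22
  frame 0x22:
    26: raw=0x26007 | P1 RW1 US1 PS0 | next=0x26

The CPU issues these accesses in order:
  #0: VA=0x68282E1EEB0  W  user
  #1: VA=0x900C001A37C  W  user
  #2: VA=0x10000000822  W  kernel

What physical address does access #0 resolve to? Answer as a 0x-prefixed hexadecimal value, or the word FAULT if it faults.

Trace:
#0 VA=0x68282E1EEB0 (w,user):
  lvl0: tbl 0x12, slot 13 ⇒ 0x13007 (P1/RW1/US1/PS0)
  lvl1: tbl 0x13, slot 10 ⇒ 0x15007 (P1/RW1/US1/PS0)
  lvl2: tbl 0x15, slot 23 ⇒ 0x19007 (P1/RW1/US1/PS0)
  lvl3: tbl 0x19, slot 30 ⇒ 0x1A007 (P1/RW1/US1/PS0)
  ⇒ phys 0x1AEB0  [4 reads]
#1 VA=0x900C001A37C (w,user):
  lvl0: tbl 0x12, slot 18 ⇒ 0x1C007 (P1/RW1/US1/PS0)
  lvl1: tbl 0x1C, slot 3 ⇒ 0x1E007 (P1/RW1/US1/PS0)
  lvl2: tbl 0x1E, slot 0 ⇒ 0x22007 (P1/RW1/US1/PS0)
  lvl3: tbl 0x22, slot 26 ⇒ 0x26007 (P1/RW1/US1/PS0)
  ⇒ phys 0x2637C  [4 reads]
#2 VA=0x10000000822 (w,kernel):
  lvl0: tbl 0x12, slot 2 ⇒ 0x72006 (P0/RW1/US1/PS0)
  → PAGE_NOT_PRESENT  (1 entries read)

Access #0 PA: 0x1AEB0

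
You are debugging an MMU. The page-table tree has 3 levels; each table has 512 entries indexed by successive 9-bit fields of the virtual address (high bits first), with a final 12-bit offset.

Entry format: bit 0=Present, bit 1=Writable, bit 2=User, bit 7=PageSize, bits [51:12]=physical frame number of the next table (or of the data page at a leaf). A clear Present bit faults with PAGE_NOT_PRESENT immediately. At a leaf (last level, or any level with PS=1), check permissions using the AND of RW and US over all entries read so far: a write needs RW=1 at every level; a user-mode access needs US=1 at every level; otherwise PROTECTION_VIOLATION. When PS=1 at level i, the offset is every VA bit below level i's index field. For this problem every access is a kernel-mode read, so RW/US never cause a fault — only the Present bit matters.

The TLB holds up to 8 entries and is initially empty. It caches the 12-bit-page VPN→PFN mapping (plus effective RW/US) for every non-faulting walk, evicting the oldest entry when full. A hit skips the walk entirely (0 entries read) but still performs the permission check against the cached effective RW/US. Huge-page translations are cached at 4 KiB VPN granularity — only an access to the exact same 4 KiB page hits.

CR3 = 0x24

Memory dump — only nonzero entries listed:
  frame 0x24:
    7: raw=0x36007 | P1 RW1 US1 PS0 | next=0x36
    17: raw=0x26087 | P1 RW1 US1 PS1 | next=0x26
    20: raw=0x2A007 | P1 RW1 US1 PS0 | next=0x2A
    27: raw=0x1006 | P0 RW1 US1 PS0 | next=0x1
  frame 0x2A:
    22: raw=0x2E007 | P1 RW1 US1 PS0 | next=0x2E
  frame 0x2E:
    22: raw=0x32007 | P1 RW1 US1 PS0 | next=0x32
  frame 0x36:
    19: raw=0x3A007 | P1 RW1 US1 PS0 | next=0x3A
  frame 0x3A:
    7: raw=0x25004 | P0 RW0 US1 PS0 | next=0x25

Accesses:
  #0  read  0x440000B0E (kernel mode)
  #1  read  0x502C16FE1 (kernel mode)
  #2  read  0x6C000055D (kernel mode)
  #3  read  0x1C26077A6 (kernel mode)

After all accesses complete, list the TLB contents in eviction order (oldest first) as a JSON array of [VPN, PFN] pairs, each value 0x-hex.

Per-access translation:
#0 VA=0x440000B0E (r,kernel):
  L0 @0x24[17] → 0x26087  P=1,RW=1,US=1,PS=1
  → PA=0x26B0E (huge @L0)  (1 entries read)
#1 VA=0x502C16FE1 (r,kernel):
  L0 @0x24[20] → 0x2A007  P=1,RW=1,US=1,PS=0
  L1 @0x2A[22] → 0x2E007  P=1,RW=1,US=1,PS=0
  L2 @0x2E[22] → 0x32007  P=1,RW=1,US=1,PS=0
  → PA=0x32FE1  (3 entries read)
#2 VA=0x6C000055D (r,kernel):
  L0 @0x24[27] → 0x1006  P=0,RW=1,US=1,PS=0
  ✗ PAGE_NOT_PRESENT  [1 reads]
#3 VA=0x1C26077A6 (r,kernel):
  L0 @0x24[7] → 0x36007  P=1,RW=1,US=1,PS=0
  L1 @0x36[19] → 0x3A007  P=1,RW=1,US=1,PS=0
  L2 @0x3A[7] → 0x25004  P=0,RW=0,US=1,PS=0
  ✗ PAGE_NOT_PRESENT  [3 reads]

TLB: [["0x440000", "0x26"], ["0x502C16", "0x32"]]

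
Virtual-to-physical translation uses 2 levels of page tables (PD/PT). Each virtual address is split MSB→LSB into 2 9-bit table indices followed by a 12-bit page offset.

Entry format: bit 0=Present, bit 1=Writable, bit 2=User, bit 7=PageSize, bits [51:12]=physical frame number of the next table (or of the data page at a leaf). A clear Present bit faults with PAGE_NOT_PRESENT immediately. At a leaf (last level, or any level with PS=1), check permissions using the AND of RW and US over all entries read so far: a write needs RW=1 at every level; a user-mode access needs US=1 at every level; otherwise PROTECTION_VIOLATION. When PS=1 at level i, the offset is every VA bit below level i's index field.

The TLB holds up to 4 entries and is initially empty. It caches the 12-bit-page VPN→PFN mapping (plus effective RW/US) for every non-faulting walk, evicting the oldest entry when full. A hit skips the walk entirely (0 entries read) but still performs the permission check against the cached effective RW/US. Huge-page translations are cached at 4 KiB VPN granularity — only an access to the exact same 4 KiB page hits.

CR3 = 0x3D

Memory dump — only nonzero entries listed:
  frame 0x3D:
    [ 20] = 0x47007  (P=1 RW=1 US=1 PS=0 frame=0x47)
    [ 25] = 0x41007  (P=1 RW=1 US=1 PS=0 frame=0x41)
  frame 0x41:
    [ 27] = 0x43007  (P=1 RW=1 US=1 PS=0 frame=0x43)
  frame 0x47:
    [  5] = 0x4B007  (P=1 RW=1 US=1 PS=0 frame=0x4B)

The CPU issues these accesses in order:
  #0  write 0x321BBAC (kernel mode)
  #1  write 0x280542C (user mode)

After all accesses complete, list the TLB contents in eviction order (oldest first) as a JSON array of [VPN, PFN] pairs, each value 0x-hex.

Walk each access:
#0 VA=0x321BBAC (w,kernel):
  L0: frame=0x3D idx=25 entry=0x41007 [P=1 RW=1 US=1 PS=0]
  L1: frame=0x41 idx=27 entry=0x43007 [P=1 RW=1 US=1 PS=0]
  → PA=0x43BAC  (2 entries read)
#1 VA=0x280542C (w,user):
  L0: frame=0x3D idx=20 entry=0x47007 [P=1 RW=1 US=1 PS=0]
  L1: frame=0x47 idx=5 entry=0x4B007 [P=1 RW=1 US=1 PS=0]
  → PA=0x4B42C  (2 entries read)

TLB: [["0x321B", "0x43"], ["0x2805", "0x4B"]]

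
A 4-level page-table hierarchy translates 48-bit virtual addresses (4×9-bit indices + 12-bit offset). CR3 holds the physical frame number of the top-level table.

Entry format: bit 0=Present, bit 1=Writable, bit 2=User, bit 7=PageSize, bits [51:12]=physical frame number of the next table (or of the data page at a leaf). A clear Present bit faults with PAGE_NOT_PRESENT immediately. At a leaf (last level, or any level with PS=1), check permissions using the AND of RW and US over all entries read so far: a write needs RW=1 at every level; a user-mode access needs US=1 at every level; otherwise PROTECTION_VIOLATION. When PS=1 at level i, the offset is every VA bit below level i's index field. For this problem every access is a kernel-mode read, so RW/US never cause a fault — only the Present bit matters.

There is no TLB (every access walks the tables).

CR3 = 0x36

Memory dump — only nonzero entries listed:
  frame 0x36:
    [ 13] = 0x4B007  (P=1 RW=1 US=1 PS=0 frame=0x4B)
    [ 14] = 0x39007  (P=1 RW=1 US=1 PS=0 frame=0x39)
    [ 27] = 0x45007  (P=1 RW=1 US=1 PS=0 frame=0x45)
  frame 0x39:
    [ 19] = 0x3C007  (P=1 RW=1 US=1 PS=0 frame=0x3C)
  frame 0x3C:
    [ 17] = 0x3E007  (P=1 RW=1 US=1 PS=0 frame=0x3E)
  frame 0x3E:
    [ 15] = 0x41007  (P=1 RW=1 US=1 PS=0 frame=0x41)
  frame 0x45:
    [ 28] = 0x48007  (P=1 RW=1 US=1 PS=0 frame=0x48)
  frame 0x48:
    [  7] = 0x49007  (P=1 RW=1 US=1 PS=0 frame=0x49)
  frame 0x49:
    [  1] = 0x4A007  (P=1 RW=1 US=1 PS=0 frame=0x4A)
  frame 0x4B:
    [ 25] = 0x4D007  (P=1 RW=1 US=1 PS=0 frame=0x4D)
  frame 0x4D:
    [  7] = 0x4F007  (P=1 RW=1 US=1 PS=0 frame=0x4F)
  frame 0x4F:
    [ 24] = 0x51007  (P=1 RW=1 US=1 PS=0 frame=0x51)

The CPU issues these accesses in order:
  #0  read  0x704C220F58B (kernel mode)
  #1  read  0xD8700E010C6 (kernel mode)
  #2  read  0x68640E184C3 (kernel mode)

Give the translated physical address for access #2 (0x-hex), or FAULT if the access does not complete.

Per-access translation:
#0 VA=0x704C220F58B (r,kernel):
  L0: frame=0x36 idx=14 entry=0x39007 [P=1 RW=1 US=1 PS=0]
  L1: frame=0x39 idx=19 entry=0x3C007 [P=1 RW=1 US=1 PS=0]
  L2: frame=0x3C idx=17 entry=0x3E007 [P=1 RW=1 US=1 PS=0]
  L3: frame=0x3E idx=15 entry=0x41007 [P=1 RW=1 US=1 PS=0]
  ⇒ phys 0x4158B  [4 reads]
#1 VA=0xD8700E010C6 (r,kernel):
  L0: frame=0x36 idx=27 entry=0x45007 [P=1 RW=1 US=1 PS=0]
  L1: frame=0x45 idx=28 entry=0x48007 [P=1 RW=1 US=1 PS=0]
  L2: frame=0x48 idx=7 entry=0x49007 [P=1 RW=1 US=1 PS=0]
  L3: frame=0x49 idx=1 entry=0x4A007 [P=1 RW=1 US=1 PS=0]
  ⇒ phys 0x4A0C6  [4 reads]
#2 VA=0x68640E184C3 (r,kernel):
  L0: frame=0x36 idx=13 entry=0x4B007 [P=1 RW=1 US=1 PS=0]
  L1: frame=0x4B idx=25 entry=0x4D007 [P=1 RW=1 US=1 PS=0]
  L2: frame=0x4D idx=7 entry=0x4F007 [P=1 RW=1 US=1 PS=0]
  L3: frame=0x4F idx=24 entry=0x51007 [P=1 RW=1 US=1 PS=0]
  ⇒ phys 0x514C3  [4 reads]

Access #2 PA: 0x514C3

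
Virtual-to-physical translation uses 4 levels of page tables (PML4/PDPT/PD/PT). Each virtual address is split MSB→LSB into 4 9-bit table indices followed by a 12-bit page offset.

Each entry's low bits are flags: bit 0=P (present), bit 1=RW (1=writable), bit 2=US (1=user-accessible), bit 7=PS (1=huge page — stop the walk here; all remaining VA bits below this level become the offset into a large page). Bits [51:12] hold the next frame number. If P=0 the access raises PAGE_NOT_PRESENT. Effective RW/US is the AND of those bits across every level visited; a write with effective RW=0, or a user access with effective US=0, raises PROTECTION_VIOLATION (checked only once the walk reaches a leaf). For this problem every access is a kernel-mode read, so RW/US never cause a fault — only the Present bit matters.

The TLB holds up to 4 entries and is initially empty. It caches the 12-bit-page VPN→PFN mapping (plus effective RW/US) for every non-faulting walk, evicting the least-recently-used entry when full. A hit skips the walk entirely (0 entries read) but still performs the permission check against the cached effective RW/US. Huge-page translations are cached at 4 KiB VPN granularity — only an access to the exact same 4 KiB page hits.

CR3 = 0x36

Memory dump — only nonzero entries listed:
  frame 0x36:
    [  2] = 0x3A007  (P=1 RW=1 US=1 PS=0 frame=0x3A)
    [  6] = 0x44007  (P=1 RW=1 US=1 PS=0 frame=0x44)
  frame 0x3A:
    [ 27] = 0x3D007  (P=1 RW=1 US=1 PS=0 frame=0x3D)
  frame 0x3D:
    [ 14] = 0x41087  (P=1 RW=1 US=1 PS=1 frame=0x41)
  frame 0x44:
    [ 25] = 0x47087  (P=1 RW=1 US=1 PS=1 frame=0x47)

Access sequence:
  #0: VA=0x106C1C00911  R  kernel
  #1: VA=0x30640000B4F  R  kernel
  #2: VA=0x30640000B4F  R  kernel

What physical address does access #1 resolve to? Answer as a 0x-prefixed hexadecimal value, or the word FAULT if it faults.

Trace:
#0 VA=0x106C1C00911 (r,kernel):
  [0] read 0x36 idx=2: raw=0x3A007 flags P=1 W=1 U=1 S=0
  [1] read 0x3A idx=27: raw=0x3D007 flags P=1 W=1 U=1 S=0
  [2] read 0x3D idx=14: raw=0x41087 flags P=1 W=1 U=1 S=1
  ✓ 0x41911 (huge @L2)  — 3 lookups
#1 VA=0x30640000B4F (r,kernel):
  [0] read 0x36 idx=6: raw=0x44007 flags P=1 W=1 U=1 S=0
  [1] read 0x44 idx=25: raw=0x47087 flags P=1 W=1 U=1 S=1
  ✓ 0x47B4F (huge @L1)  — 2 lookups
#2 VA=0x30640000B4F (r,kernel):
  TLB hit vpn=0x30640000 → PA=0x47B4F

Access #1 PA: 0x47B4F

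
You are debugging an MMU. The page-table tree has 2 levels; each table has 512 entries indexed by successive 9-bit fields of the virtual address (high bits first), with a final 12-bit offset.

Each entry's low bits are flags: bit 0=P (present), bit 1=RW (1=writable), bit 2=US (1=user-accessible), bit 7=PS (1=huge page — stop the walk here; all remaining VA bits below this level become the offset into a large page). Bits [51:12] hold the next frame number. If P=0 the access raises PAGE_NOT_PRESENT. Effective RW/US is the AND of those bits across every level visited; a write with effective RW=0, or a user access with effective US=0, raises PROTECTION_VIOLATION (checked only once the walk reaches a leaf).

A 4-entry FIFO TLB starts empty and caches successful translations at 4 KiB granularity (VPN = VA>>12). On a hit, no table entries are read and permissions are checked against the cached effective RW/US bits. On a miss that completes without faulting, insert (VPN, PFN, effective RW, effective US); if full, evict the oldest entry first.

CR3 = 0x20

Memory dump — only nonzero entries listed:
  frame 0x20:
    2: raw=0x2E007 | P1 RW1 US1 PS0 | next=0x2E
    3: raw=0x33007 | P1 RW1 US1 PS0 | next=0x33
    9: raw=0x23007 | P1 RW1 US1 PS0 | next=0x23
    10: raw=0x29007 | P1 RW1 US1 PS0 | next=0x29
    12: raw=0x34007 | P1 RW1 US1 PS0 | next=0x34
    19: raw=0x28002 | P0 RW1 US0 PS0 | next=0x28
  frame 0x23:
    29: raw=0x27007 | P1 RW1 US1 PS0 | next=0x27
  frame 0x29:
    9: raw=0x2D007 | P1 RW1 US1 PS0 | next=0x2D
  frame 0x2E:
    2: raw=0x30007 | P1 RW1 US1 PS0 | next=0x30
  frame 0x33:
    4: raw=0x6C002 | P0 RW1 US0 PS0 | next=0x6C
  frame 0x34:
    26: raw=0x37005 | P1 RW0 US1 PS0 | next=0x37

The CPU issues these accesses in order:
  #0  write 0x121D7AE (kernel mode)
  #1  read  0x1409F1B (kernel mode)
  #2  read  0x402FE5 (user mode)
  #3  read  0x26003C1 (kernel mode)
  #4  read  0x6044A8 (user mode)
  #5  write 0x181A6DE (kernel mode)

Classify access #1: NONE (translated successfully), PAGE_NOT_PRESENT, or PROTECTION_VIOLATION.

Per-access translation:
#0 VA=0x121D7AE (w,kernel):
  L0 @0x20[9] → 0x23007  P=1,RW=1,US=1,PS=0
  L1 @0x23[29] → 0x27007  P=1,RW=1,US=1,PS=0
  ⇒ phys 0x277AE  [2 reads]
#1 VA=0x1409F1B (r,kernel):
  L0 @0x20[10] → 0x29007  P=1,RW=1,US=1,PS=0
  L1 @0x29[9] → 0x2D007  P=1,RW=1,US=1,PS=0
  ⇒ phys 0x2DF1B  [2 reads]
#2 VA=0x402FE5 (r,user):
  L0 @0x20[2] → 0x2E007  P=1,RW=1,US=1,PS=0
  L1 @0x2E[2] → 0x30007  P=1,RW=1,US=1,PS=0
  ⇒ phys 0x30FE5  [2 reads]
#3 VA=0x26003C1 (r,kernel):
  L0 @0x20[19] → 0x28002  P=0,RW=1,US=0,PS=0
  ✗ PAGE_NOT_PRESENT  [1 reads]
#4 VA=0x6044A8 (r,user):
  L0 @0x20[3] → 0x33007  P=1,RW=1,US=1,PS=0
  L1 @0x33[4] → 0x6C002  P=0,RW=1,US=0,PS=0
  ✗ PAGE_NOT_PRESENT  [2 reads]
#5 VA=0x181A6DE (w,kernel):
  L0 @0x20[12] → 0x34007  P=1,RW=1,US=1,PS=0
  L1 @0x34[26] → 0x37005  P=1,RW=0,US=1,PS=0
  ✗ PROTECTION_VIOLATION  [2 reads]

Access #1 fault: NONE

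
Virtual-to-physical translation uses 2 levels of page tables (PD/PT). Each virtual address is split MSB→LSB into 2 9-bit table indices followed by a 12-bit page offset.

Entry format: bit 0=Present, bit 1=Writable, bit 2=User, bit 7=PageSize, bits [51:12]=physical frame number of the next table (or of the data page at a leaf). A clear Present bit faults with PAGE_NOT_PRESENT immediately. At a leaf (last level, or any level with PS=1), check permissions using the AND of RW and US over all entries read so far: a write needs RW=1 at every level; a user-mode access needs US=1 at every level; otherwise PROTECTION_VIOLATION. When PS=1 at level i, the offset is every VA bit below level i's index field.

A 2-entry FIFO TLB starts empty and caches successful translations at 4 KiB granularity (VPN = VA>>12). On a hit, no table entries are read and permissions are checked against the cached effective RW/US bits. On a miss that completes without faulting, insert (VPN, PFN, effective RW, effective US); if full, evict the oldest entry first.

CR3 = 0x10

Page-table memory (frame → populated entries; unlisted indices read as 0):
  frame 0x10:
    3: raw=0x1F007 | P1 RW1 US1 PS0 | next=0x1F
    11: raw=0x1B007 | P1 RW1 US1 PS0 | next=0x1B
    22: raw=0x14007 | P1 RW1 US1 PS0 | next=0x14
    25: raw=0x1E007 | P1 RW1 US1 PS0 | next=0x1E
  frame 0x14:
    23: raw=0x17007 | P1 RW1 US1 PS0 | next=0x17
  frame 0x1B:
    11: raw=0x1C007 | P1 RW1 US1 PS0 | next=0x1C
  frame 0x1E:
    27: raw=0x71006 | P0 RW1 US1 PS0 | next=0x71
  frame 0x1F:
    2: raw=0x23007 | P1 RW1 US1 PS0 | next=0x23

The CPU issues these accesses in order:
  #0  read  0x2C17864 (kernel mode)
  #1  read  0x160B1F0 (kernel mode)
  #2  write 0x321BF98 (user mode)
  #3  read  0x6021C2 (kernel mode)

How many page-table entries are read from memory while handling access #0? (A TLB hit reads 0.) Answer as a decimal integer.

Trace:
#0 VA=0x2C17864 (r,kernel):
  L0: frame=0x10 idx=22 entry=0x14007 [P=1 RW=1 US=1 PS=0]
  L1: frame=0x14 idx=23 entry=0x17007 [P=1 RW=1 US=1 PS=0]
  ✓ 0x17864  — 2 lookups
#1 VA=0x160B1F0 (r,kernel):
  L0: frame=0x10 idx=11 entry=0x1B007 [P=1 RW=1 US=1 PS=0]
  L1: frame=0x1B idx=11 entry=0x1C007 [P=1 RW=1 US=1 PS=0]
  ✓ 0x1C1F0  — 2 lookups
#2 VA=0x321BF98 (w,user):
  L0: frame=0x10 idx=25 entry=0x1E007 [P=1 RW=1 US=1 PS=0]
  L1: frame=0x1E idx=27 entry=0x71006 [P=0 RW=1 US=1 PS=0]
  ✗ PAGE_NOT_PRESENT  [2 reads]
#3 VA=0x6021C2 (r,kernel):
  L0: frame=0x10 idx=3 entry=0x1F007 [P=1 RW=1 US=1 PS=0]
  L1: frame=0x1F idx=2 entry=0x23007 [P=1 RW=1 US=1 PS=0]
  ✓ 0x231C2  — 2 lookups

Entries read for #0: 2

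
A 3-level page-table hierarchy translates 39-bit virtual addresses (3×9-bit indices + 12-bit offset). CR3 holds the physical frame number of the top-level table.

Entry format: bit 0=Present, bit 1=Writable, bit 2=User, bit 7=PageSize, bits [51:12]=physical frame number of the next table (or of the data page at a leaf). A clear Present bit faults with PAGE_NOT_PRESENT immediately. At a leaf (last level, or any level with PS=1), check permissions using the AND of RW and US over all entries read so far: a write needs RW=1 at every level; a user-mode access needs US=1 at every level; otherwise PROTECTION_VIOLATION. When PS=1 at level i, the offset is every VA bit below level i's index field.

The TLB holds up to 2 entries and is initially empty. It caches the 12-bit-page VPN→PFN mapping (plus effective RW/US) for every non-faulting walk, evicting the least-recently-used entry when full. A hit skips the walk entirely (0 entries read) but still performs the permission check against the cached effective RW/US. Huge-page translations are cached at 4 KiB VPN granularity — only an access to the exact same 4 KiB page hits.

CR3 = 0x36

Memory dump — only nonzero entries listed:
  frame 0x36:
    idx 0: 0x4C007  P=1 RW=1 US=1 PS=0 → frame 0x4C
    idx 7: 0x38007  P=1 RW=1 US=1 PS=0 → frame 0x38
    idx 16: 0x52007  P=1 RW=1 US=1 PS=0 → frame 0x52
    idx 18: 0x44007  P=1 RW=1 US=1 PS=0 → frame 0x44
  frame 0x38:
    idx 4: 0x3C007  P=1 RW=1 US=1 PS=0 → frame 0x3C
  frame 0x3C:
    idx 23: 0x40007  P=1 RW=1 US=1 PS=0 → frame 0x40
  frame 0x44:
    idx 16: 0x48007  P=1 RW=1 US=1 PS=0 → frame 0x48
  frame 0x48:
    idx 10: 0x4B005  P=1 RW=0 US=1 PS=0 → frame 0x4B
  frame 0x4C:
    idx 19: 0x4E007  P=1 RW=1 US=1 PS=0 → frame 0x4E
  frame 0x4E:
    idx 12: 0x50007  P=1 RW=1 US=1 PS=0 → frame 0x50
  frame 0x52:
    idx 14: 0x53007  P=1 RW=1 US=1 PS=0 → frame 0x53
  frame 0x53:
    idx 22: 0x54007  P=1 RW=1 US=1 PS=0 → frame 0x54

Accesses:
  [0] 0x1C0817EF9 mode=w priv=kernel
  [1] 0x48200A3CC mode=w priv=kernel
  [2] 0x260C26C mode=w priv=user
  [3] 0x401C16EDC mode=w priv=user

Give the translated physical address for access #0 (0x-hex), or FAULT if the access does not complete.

Per-access translation:
#0 VA=0x1C0817EF9 (w,kernel):
  L0: frame=0x36 idx=7 entry=0x38007 [P=1 RW=1 US=1 PS=0]
  L1: frame=0x38 idx=4 entry=0x3C007 [P=1 RW=1 US=1 PS=0]
  L2: frame=0x3C idx=23 entry=0x40007 [P=1 RW=1 US=1 PS=0]
  ⇒ phys 0x40EF9  [3 reads]
#1 VA=0x48200A3CC (w,kernel):
  L0: frame=0x36 idx=18 entry=0x44007 [P=1 RW=1 US=1 PS=0]
  L1: frame=0x44 idx=16 entry=0x48007 [P=1 RW=1 US=1 PS=0]
  L2: frame=0x48 idx=10 entry=0x4B005 [P=1 RW=0 US=1 PS=0]
  → PROTECTION_VIOLATION  (3 entries read)
#2 VA=0x260C26C (w,user):
  L0: frame=0x36 idx=0 entry=0x4C007 [P=1 RW=1 US=1 PS=0]
  L1: frame=0x4C idx=19 entry=0x4E007 [P=1 RW=1 US=1 PS=0]
  L2: frame=0x4E idx=12 entry=0x50007 [P=1 RW=1 US=1 PS=0]
  ⇒ phys 0x5026C  [3 reads]
#3 VA=0x401C16EDC (w,user):
  L0: frame=0x36 idx=16 entry=0x52007 [P=1 RW=1 US=1 PS=0]
  L1: frame=0x52 idx=14 entry=0x53007 [P=1 RW=1 US=1 PS=0]
  L2: frame=0x53 idx=22 entry=0x54007 [P=1 RW=1 US=1 PS=0]
  ⇒ phys 0x54EDC  [3 reads]

Access #0 PA: 0x40EF9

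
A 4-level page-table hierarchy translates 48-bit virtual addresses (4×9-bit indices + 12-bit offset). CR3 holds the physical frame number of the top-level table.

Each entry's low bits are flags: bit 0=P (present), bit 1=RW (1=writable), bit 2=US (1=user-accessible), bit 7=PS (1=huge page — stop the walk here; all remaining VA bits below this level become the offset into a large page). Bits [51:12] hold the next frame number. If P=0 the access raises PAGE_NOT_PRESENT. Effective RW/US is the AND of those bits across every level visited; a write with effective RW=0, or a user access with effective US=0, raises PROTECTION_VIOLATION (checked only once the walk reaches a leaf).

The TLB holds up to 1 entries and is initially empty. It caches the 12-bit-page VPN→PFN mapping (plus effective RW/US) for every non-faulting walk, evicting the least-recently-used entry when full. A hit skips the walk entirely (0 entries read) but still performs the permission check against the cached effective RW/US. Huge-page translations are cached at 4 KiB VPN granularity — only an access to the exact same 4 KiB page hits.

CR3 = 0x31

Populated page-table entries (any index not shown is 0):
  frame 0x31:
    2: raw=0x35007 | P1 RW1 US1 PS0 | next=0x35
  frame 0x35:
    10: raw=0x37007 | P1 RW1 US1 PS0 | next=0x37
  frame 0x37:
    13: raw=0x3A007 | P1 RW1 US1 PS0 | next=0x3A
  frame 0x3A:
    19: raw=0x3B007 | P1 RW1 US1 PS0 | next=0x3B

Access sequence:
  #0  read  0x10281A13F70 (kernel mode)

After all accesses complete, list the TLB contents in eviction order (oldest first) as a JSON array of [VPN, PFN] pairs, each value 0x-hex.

Walk each access:
#0 VA=0x10281A13F70 (r,kernel):
  L0: frame=0x31 idx=2 entry=0x35007 [P=1 RW=1 US=1 PS=0]
  L1: frame=0x35 idx=10 entry=0x37007 [P=1 RW=1 US=1 PS=0]
  L2: frame=0x37 idx=13 entry=0x3A007 [P=1 RW=1 US=1 PS=0]
  L3: frame=0x3A idx=19 entry=0x3B007 [P=1 RW=1 US=1 PS=0]
  ⇒ phys 0x3BF70  [4 reads]

TLB: [["0x10281A13", "0x3B"]]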